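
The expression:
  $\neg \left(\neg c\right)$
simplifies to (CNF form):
$c$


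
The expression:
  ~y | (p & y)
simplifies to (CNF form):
p | ~y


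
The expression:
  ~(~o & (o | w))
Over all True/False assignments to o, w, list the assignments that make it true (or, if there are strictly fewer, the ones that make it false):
is false only for:
  o=False, w=True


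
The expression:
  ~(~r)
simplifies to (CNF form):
r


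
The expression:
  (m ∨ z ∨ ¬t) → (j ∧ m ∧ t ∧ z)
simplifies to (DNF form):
(t ∧ ¬m ∧ ¬z) ∨ (j ∧ m ∧ t ∧ z)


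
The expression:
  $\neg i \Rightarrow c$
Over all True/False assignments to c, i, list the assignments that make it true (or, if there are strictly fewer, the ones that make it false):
is false only for:
  c=False, i=False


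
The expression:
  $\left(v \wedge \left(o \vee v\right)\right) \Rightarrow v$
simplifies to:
$\text{True}$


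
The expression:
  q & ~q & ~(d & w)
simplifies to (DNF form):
False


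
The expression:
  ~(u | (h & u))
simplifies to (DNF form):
~u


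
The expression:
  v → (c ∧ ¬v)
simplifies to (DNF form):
¬v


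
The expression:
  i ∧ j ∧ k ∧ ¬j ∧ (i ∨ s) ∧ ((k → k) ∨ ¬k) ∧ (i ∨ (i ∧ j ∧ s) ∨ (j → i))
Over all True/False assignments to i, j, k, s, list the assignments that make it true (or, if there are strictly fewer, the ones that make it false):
is never true.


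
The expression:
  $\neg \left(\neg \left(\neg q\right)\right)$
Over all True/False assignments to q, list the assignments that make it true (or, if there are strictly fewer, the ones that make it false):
is true only for:
  q=False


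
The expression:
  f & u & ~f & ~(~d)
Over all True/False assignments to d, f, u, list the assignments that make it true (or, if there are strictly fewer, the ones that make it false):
is never true.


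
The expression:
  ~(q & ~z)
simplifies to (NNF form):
z | ~q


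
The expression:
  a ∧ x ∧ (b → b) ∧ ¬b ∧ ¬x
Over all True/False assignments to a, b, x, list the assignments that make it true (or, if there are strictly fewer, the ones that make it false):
is never true.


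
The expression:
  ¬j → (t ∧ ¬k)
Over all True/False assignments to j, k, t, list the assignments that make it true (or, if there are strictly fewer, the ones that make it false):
is false only for:
  j=False, k=False, t=False;
  j=False, k=True, t=False;
  j=False, k=True, t=True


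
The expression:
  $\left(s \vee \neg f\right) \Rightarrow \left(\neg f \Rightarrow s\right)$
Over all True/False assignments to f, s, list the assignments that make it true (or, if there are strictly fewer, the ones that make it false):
is false only for:
  f=False, s=False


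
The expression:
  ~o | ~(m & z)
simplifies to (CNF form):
~m | ~o | ~z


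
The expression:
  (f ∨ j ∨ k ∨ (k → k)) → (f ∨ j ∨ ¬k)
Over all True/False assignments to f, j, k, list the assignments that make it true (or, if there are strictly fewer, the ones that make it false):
is false only for:
  f=False, j=False, k=True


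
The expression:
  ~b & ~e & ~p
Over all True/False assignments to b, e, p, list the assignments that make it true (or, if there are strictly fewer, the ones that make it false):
is true only for:
  b=False, e=False, p=False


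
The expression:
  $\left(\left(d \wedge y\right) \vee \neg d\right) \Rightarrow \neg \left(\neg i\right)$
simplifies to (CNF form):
$\left(d \vee i\right) \wedge \left(i \vee \neg y\right)$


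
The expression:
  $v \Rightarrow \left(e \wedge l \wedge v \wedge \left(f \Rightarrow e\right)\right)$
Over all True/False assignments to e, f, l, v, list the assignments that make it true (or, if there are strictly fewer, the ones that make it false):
is false only for:
  e=False, f=False, l=False, v=True;
  e=False, f=False, l=True, v=True;
  e=False, f=True, l=False, v=True;
  e=False, f=True, l=True, v=True;
  e=True, f=False, l=False, v=True;
  e=True, f=True, l=False, v=True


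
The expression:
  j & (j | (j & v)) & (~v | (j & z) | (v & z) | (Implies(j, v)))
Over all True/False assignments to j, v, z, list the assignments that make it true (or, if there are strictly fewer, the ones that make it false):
is true only for:
  j=True, v=False, z=False;
  j=True, v=False, z=True;
  j=True, v=True, z=False;
  j=True, v=True, z=True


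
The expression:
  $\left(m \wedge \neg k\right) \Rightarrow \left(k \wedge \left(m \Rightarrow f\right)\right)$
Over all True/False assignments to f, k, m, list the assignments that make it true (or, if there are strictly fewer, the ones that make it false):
is false only for:
  f=False, k=False, m=True;
  f=True, k=False, m=True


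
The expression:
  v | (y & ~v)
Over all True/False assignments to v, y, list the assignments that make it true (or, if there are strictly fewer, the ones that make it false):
is false only for:
  v=False, y=False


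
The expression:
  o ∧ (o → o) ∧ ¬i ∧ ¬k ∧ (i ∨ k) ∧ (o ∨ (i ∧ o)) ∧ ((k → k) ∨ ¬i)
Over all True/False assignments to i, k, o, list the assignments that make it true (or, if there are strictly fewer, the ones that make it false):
is never true.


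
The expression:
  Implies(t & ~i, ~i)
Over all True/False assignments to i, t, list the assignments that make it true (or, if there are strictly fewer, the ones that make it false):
is always true.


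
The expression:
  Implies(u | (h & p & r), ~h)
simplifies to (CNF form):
(~h | ~u) & (~h | ~p | ~r)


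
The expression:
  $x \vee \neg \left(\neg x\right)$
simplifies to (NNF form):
$x$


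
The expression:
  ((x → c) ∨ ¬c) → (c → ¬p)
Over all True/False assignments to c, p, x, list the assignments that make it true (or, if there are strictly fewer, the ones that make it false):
is false only for:
  c=True, p=True, x=False;
  c=True, p=True, x=True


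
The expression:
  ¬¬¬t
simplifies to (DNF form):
¬t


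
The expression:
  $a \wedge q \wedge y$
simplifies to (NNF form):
$a \wedge q \wedge y$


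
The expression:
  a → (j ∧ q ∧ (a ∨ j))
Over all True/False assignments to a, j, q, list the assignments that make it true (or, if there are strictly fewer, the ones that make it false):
is false only for:
  a=True, j=False, q=False;
  a=True, j=False, q=True;
  a=True, j=True, q=False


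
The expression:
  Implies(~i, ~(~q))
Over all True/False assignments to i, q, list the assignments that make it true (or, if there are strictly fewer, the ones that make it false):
is false only for:
  i=False, q=False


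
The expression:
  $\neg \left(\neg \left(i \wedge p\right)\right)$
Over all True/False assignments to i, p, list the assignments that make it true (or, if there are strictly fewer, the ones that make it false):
is true only for:
  i=True, p=True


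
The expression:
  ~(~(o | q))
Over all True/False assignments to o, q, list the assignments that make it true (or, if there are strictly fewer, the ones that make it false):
is false only for:
  o=False, q=False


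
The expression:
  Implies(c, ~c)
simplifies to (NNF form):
~c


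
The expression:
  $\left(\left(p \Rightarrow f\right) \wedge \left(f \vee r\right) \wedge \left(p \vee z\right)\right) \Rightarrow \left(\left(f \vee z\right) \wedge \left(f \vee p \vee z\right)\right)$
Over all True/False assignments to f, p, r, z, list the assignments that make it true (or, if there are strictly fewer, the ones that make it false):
is always true.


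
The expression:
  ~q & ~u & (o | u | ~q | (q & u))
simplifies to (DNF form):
~q & ~u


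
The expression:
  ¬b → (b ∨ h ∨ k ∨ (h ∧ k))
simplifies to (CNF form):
b ∨ h ∨ k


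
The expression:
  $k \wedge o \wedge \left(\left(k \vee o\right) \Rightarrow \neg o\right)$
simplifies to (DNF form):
$\text{False}$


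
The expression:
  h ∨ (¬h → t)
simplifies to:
h ∨ t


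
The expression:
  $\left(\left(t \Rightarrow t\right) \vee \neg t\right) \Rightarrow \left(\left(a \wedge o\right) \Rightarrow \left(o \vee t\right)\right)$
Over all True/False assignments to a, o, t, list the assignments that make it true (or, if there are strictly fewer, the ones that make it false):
is always true.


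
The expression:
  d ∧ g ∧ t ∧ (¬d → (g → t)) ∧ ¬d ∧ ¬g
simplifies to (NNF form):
False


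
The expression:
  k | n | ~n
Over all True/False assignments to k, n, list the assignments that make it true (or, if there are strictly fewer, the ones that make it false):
is always true.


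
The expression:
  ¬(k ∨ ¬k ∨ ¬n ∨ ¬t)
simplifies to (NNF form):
False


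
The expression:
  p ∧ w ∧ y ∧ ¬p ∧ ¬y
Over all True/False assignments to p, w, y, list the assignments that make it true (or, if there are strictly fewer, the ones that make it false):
is never true.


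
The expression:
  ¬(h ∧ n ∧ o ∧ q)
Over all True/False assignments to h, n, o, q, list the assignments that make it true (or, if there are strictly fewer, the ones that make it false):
is false only for:
  h=True, n=True, o=True, q=True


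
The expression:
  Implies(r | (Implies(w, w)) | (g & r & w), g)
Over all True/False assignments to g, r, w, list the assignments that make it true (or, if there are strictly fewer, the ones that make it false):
is true only for:
  g=True, r=False, w=False;
  g=True, r=False, w=True;
  g=True, r=True, w=False;
  g=True, r=True, w=True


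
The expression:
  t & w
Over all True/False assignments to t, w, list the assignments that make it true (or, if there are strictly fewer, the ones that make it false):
is true only for:
  t=True, w=True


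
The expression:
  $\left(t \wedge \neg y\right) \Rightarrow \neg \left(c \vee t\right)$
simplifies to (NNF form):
$y \vee \neg t$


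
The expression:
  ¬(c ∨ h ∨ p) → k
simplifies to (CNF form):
c ∨ h ∨ k ∨ p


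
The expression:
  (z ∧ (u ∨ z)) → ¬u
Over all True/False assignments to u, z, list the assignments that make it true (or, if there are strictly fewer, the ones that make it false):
is false only for:
  u=True, z=True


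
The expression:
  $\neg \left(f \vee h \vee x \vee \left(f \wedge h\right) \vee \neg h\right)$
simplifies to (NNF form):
$\text{False}$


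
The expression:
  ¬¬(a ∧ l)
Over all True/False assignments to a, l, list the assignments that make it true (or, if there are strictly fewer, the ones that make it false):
is true only for:
  a=True, l=True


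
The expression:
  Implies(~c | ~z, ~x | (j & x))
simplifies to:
j | ~x | (c & z)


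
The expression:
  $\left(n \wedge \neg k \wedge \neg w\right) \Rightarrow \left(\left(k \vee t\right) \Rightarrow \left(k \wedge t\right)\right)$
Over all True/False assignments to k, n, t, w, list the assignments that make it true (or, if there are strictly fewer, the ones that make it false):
is false only for:
  k=False, n=True, t=True, w=False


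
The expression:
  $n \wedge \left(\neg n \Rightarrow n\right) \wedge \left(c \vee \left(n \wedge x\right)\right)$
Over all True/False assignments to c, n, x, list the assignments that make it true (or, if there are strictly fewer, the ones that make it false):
is true only for:
  c=False, n=True, x=True;
  c=True, n=True, x=False;
  c=True, n=True, x=True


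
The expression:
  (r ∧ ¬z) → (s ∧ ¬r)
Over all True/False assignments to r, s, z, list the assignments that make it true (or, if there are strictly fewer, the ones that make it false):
is false only for:
  r=True, s=False, z=False;
  r=True, s=True, z=False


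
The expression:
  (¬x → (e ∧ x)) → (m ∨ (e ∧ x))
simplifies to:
e ∨ m ∨ ¬x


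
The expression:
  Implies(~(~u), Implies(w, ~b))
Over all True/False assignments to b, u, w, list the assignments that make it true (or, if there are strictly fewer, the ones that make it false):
is false only for:
  b=True, u=True, w=True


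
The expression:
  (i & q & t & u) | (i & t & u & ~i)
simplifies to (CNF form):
i & q & t & u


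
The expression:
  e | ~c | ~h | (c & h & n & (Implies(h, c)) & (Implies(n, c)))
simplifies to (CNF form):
e | n | ~c | ~h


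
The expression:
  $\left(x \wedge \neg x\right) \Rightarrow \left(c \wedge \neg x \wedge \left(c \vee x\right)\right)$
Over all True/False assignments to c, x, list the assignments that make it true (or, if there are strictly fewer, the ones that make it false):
is always true.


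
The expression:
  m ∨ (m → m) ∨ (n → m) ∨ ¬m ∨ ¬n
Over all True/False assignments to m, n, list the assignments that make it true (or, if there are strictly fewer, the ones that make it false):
is always true.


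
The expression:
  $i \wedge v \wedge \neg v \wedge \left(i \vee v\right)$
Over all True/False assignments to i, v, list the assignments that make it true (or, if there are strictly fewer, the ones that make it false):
is never true.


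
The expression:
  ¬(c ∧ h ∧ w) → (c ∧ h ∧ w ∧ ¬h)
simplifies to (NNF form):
c ∧ h ∧ w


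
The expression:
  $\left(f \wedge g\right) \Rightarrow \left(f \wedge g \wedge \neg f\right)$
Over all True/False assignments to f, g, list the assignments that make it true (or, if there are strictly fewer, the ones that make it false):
is false only for:
  f=True, g=True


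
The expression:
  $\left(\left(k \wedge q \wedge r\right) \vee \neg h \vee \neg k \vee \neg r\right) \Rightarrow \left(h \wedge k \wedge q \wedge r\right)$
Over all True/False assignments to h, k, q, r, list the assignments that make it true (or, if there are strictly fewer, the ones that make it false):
is true only for:
  h=True, k=True, q=False, r=True;
  h=True, k=True, q=True, r=True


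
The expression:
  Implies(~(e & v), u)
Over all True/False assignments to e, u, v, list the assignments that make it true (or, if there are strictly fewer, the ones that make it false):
is false only for:
  e=False, u=False, v=False;
  e=False, u=False, v=True;
  e=True, u=False, v=False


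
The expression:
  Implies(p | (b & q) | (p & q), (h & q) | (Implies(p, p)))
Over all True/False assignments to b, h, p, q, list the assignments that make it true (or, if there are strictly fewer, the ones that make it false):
is always true.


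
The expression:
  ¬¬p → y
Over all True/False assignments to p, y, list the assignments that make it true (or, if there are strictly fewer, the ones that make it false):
is false only for:
  p=True, y=False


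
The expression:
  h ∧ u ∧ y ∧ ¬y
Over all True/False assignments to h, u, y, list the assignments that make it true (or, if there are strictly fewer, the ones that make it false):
is never true.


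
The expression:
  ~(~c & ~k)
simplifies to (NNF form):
c | k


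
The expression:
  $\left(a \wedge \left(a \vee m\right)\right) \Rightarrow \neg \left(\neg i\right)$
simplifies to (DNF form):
$i \vee \neg a$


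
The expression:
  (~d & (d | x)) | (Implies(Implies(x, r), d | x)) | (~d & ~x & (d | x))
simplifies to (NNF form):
d | x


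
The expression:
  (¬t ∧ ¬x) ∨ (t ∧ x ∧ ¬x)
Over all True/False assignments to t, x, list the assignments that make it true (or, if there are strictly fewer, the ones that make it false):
is true only for:
  t=False, x=False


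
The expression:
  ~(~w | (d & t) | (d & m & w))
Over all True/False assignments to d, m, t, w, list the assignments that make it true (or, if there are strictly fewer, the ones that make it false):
is true only for:
  d=False, m=False, t=False, w=True;
  d=False, m=False, t=True, w=True;
  d=False, m=True, t=False, w=True;
  d=False, m=True, t=True, w=True;
  d=True, m=False, t=False, w=True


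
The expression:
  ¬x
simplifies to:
¬x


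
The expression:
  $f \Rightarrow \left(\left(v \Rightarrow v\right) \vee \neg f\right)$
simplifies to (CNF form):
$\text{True}$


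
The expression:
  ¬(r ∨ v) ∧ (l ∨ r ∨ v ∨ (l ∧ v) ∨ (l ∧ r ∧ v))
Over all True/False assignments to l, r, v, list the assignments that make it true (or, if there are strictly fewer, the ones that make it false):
is true only for:
  l=True, r=False, v=False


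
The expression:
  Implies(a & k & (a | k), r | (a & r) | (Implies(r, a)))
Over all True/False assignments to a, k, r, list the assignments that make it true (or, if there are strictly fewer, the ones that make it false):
is always true.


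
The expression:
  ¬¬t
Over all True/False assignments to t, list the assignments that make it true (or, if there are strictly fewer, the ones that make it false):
is true only for:
  t=True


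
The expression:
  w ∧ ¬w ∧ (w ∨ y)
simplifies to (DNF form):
False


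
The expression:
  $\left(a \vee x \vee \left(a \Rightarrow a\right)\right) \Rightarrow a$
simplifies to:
$a$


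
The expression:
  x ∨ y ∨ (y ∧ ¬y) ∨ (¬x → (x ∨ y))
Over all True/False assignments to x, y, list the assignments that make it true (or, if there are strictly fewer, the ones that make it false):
is false only for:
  x=False, y=False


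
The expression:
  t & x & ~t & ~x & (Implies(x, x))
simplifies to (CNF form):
False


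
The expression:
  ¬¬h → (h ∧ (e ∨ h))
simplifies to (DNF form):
True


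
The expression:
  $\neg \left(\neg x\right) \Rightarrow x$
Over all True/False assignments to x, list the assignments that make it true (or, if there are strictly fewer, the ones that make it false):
is always true.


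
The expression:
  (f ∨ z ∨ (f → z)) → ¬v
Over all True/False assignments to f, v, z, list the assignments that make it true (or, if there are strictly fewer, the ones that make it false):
is true only for:
  f=False, v=False, z=False;
  f=False, v=False, z=True;
  f=True, v=False, z=False;
  f=True, v=False, z=True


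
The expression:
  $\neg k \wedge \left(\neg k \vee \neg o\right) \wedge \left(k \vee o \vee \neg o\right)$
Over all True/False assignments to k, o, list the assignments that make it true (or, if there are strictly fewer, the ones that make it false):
is true only for:
  k=False, o=False;
  k=False, o=True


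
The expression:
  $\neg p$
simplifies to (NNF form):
$\neg p$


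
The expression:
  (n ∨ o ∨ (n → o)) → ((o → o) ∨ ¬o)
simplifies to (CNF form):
True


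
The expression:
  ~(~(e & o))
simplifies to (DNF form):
e & o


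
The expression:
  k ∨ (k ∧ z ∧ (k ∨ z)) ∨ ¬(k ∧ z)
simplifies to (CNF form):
True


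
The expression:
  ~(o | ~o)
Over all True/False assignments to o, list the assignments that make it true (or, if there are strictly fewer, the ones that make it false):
is never true.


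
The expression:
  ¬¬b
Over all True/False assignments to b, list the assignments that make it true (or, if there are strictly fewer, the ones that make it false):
is true only for:
  b=True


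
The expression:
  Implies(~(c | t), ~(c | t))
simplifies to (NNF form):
True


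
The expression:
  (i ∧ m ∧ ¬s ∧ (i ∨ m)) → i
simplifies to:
True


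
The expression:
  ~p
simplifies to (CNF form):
~p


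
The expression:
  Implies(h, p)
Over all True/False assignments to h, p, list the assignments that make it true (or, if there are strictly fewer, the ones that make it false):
is false only for:
  h=True, p=False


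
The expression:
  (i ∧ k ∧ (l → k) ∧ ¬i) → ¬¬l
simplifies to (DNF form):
True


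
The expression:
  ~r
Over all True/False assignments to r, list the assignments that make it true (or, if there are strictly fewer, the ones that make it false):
is true only for:
  r=False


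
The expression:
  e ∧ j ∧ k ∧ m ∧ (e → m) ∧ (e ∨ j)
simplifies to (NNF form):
e ∧ j ∧ k ∧ m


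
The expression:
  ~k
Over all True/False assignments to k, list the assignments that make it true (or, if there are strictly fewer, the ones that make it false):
is true only for:
  k=False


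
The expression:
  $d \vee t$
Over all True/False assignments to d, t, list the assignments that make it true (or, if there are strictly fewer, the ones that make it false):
is false only for:
  d=False, t=False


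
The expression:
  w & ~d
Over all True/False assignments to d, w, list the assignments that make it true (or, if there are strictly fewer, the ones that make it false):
is true only for:
  d=False, w=True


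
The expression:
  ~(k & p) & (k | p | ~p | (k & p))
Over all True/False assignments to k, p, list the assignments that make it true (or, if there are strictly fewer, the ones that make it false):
is false only for:
  k=True, p=True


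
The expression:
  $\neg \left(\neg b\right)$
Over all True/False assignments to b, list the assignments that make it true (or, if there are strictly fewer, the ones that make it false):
is true only for:
  b=True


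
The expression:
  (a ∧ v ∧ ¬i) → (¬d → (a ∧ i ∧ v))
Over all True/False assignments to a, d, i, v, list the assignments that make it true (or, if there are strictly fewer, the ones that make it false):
is false only for:
  a=True, d=False, i=False, v=True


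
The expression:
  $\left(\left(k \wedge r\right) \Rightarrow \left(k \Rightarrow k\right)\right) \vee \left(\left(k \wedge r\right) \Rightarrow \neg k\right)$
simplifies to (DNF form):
$\text{True}$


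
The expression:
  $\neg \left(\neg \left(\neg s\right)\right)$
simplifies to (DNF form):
$\neg s$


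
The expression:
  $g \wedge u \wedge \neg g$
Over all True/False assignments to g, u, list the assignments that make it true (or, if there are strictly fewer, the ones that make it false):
is never true.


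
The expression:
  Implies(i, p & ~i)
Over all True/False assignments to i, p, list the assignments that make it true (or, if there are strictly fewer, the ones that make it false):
is true only for:
  i=False, p=False;
  i=False, p=True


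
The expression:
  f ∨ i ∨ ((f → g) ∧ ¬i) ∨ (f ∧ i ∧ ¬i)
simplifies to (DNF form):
True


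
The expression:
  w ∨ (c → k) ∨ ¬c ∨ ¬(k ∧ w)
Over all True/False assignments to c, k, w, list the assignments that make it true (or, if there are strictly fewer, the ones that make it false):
is always true.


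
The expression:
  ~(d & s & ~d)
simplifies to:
True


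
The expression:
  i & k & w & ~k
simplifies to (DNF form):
False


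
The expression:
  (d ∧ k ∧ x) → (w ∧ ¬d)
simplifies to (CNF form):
¬d ∨ ¬k ∨ ¬x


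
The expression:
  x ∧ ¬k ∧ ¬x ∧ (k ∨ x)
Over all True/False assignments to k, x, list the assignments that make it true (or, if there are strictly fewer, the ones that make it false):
is never true.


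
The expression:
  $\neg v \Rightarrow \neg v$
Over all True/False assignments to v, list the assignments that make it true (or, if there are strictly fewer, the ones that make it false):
is always true.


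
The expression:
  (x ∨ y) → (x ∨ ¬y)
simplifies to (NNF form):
x ∨ ¬y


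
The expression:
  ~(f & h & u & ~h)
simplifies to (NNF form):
True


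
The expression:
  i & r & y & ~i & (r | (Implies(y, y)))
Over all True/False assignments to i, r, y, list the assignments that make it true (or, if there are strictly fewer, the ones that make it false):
is never true.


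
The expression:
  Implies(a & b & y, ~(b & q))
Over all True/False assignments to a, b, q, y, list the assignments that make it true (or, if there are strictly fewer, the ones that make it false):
is false only for:
  a=True, b=True, q=True, y=True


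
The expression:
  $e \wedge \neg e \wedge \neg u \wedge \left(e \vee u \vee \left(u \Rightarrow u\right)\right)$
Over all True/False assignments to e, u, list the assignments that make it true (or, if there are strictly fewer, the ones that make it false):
is never true.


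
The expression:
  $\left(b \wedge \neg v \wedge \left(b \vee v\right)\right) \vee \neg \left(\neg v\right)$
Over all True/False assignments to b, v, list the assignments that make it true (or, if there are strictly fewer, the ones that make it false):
is false only for:
  b=False, v=False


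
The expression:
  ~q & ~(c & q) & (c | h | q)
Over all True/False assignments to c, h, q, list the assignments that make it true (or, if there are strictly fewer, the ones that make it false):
is true only for:
  c=False, h=True, q=False;
  c=True, h=False, q=False;
  c=True, h=True, q=False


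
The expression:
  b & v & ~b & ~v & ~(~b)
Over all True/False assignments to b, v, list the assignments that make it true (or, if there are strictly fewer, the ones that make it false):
is never true.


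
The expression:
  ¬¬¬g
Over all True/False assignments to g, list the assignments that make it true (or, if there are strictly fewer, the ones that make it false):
is true only for:
  g=False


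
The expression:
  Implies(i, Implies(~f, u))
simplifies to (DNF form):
f | u | ~i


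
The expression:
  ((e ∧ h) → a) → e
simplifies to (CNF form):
e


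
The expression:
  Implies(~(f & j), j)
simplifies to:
j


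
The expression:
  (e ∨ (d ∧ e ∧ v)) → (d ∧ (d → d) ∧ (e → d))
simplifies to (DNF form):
d ∨ ¬e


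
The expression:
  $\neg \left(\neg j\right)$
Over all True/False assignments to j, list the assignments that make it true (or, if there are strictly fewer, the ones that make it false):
is true only for:
  j=True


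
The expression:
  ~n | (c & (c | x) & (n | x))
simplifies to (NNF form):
c | ~n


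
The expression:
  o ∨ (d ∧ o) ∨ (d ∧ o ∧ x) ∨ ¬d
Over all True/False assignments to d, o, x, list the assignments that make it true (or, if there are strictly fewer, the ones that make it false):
is false only for:
  d=True, o=False, x=False;
  d=True, o=False, x=True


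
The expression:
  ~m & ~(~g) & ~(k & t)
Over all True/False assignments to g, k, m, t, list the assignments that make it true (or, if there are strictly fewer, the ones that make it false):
is true only for:
  g=True, k=False, m=False, t=False;
  g=True, k=False, m=False, t=True;
  g=True, k=True, m=False, t=False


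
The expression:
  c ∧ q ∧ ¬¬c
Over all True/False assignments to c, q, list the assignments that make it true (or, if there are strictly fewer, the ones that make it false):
is true only for:
  c=True, q=True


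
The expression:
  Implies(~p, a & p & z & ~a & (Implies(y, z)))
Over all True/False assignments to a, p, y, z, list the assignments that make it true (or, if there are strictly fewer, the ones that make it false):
is true only for:
  a=False, p=True, y=False, z=False;
  a=False, p=True, y=False, z=True;
  a=False, p=True, y=True, z=False;
  a=False, p=True, y=True, z=True;
  a=True, p=True, y=False, z=False;
  a=True, p=True, y=False, z=True;
  a=True, p=True, y=True, z=False;
  a=True, p=True, y=True, z=True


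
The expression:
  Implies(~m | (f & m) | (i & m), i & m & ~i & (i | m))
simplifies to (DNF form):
m & ~f & ~i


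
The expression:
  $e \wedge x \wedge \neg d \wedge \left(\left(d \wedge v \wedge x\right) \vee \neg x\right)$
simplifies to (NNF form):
$\text{False}$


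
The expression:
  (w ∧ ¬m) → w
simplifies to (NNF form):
True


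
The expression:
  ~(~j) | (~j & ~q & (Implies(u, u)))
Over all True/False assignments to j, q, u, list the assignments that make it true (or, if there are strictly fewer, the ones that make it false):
is false only for:
  j=False, q=True, u=False;
  j=False, q=True, u=True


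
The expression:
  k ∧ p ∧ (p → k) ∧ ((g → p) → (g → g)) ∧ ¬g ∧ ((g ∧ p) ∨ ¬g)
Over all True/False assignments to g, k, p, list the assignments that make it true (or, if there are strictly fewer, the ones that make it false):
is true only for:
  g=False, k=True, p=True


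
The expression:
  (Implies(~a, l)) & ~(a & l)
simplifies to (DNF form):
(a & ~l) | (l & ~a)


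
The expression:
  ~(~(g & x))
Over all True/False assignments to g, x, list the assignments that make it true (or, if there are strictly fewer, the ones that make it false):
is true only for:
  g=True, x=True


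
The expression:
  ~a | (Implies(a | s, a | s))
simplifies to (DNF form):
True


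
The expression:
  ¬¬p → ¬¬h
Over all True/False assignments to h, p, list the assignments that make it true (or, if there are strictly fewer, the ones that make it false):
is false only for:
  h=False, p=True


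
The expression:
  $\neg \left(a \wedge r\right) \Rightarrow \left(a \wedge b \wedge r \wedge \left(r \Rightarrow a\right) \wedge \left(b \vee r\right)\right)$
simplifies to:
$a \wedge r$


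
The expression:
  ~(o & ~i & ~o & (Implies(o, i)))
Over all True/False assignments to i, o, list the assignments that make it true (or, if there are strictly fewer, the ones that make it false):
is always true.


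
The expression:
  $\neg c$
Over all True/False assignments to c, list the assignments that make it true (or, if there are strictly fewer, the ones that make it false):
is true only for:
  c=False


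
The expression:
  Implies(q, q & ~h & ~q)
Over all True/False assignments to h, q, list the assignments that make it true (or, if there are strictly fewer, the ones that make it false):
is true only for:
  h=False, q=False;
  h=True, q=False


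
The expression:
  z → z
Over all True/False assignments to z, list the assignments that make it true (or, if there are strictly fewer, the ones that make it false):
is always true.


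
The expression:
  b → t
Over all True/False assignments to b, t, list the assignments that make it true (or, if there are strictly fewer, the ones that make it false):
is false only for:
  b=True, t=False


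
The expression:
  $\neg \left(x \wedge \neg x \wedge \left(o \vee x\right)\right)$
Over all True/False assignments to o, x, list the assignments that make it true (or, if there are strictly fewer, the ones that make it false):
is always true.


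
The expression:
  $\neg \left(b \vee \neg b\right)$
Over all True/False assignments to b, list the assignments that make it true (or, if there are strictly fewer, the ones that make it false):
is never true.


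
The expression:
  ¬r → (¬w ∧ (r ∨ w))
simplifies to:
r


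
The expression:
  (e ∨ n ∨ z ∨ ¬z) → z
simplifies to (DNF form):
z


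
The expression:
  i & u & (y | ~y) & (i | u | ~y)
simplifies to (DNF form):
i & u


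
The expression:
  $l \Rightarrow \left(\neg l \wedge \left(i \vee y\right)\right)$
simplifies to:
$\neg l$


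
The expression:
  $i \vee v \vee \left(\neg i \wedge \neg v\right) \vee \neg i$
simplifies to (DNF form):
$\text{True}$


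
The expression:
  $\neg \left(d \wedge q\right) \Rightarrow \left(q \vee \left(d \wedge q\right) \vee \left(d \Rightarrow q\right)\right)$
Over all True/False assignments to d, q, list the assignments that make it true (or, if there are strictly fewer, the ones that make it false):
is false only for:
  d=True, q=False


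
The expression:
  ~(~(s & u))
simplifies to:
s & u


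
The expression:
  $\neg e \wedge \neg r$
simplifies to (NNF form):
$\neg e \wedge \neg r$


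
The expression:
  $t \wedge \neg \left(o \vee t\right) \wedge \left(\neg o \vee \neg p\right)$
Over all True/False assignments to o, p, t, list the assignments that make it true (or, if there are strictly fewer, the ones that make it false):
is never true.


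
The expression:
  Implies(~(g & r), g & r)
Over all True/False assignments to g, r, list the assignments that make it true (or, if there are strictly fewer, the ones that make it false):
is true only for:
  g=True, r=True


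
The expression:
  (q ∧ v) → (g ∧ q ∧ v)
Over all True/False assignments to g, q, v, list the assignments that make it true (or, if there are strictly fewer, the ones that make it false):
is false only for:
  g=False, q=True, v=True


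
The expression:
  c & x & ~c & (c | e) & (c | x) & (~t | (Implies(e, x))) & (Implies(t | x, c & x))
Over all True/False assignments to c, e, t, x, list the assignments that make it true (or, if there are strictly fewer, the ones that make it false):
is never true.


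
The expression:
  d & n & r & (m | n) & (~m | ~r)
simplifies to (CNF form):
d & n & r & ~m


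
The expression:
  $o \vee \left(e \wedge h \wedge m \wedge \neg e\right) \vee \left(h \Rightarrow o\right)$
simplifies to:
$o \vee \neg h$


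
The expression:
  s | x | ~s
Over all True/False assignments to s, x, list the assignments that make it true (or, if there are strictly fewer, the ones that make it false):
is always true.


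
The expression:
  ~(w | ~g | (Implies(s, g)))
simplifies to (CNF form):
False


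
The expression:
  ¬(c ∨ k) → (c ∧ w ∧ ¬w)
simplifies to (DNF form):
c ∨ k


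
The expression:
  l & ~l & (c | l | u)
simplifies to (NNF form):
False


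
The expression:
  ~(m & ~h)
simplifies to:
h | ~m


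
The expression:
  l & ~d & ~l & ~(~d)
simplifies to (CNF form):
False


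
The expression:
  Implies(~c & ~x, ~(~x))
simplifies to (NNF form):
c | x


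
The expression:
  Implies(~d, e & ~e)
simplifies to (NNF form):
d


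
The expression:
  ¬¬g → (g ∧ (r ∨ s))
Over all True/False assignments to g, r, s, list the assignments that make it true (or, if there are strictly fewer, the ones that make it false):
is false only for:
  g=True, r=False, s=False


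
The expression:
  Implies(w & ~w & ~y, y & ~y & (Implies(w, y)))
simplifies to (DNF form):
True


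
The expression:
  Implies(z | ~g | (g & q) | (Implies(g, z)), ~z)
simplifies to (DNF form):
~z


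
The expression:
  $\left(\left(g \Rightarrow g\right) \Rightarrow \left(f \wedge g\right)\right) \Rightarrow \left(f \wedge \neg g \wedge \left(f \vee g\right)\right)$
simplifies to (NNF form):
$\neg f \vee \neg g$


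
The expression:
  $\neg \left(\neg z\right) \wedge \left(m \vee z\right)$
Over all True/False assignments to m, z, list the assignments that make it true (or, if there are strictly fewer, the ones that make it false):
is true only for:
  m=False, z=True;
  m=True, z=True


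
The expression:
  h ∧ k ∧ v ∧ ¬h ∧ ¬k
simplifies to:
False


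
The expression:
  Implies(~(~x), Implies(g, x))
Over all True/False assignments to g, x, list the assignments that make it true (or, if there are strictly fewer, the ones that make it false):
is always true.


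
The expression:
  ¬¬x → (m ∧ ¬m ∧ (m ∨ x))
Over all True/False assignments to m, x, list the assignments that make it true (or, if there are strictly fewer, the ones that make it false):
is true only for:
  m=False, x=False;
  m=True, x=False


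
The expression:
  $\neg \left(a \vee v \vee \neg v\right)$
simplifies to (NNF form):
$\text{False}$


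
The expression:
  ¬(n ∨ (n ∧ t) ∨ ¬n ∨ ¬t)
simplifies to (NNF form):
False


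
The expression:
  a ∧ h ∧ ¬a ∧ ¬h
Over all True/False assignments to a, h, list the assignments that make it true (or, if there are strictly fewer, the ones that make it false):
is never true.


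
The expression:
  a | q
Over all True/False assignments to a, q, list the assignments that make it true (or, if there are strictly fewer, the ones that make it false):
is false only for:
  a=False, q=False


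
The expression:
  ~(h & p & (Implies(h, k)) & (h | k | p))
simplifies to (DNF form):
~h | ~k | ~p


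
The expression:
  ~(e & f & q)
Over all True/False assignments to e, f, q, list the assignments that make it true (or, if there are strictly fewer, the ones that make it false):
is false only for:
  e=True, f=True, q=True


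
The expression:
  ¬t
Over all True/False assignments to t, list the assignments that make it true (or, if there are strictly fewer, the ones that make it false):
is true only for:
  t=False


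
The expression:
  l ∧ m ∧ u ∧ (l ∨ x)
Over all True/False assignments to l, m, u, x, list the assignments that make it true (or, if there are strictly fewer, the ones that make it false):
is true only for:
  l=True, m=True, u=True, x=False;
  l=True, m=True, u=True, x=True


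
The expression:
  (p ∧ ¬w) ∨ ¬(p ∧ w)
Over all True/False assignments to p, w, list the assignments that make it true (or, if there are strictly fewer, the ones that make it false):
is false only for:
  p=True, w=True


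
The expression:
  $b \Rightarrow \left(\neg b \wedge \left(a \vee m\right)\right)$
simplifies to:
$\neg b$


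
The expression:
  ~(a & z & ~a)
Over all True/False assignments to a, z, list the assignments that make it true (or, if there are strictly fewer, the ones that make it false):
is always true.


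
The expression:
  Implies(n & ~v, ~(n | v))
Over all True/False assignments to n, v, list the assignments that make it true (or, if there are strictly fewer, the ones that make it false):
is false only for:
  n=True, v=False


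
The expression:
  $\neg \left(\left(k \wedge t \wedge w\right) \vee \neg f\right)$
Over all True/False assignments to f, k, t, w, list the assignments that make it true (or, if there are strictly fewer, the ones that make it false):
is true only for:
  f=True, k=False, t=False, w=False;
  f=True, k=False, t=False, w=True;
  f=True, k=False, t=True, w=False;
  f=True, k=False, t=True, w=True;
  f=True, k=True, t=False, w=False;
  f=True, k=True, t=False, w=True;
  f=True, k=True, t=True, w=False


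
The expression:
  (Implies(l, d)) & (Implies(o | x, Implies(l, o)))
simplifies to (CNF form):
(d | ~l) & (o | ~l | ~x)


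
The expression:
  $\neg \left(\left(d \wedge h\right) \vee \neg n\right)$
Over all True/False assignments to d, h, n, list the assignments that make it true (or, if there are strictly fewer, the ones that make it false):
is true only for:
  d=False, h=False, n=True;
  d=False, h=True, n=True;
  d=True, h=False, n=True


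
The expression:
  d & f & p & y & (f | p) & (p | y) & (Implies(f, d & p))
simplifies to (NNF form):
d & f & p & y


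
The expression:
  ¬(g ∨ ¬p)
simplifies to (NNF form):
p ∧ ¬g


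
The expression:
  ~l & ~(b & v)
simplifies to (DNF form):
(~b & ~l) | (~l & ~v)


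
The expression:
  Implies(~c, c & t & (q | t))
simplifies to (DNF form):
c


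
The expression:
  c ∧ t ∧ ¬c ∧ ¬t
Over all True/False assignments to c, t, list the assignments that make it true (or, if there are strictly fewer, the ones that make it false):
is never true.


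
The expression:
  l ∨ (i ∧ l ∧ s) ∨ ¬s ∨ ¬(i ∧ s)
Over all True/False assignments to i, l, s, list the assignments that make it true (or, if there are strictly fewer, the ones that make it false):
is false only for:
  i=True, l=False, s=True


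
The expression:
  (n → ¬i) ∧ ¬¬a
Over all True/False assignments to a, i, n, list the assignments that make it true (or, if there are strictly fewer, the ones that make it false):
is true only for:
  a=True, i=False, n=False;
  a=True, i=False, n=True;
  a=True, i=True, n=False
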